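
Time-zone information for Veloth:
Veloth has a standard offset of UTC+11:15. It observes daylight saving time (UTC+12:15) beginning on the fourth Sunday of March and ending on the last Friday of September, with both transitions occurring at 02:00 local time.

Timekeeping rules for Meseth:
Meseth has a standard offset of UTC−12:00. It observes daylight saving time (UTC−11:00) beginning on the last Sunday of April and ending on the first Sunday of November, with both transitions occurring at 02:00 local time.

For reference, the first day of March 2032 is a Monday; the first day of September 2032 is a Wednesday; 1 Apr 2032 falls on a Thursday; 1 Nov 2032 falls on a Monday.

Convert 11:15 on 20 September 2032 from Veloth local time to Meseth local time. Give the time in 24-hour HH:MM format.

1 March 2032 is a Monday, so the first Sunday is March 7 and the fourth is March 28.
1 September 2032 is a Wednesday, so Fridays fall on 3, 10, 17, 24; the last is September 24.
Daylight saving runs 28 March – 24 September; 20 September 2032 is inside that window, so Veloth is at UTC+12:15.
11:15 Veloth − 12h15m = 23:00 UTC (rolling into the previous day, 19 September 2032).
1 April 2032 is a Thursday, so Sundays fall on 4, 11, 18, 25; the last is April 25.
1 November 2032 is a Monday, so the first Sunday is November 7.
At the standard offset (UTC−12:00), 23:00 UTC − 12h = 11:00 Meseth standard time.
Daylight saving runs 25 April – 7 November; the standard-time date in Meseth, 19 September 2032, is inside that window, so Meseth is at UTC−11:00.
23:00 UTC − 11h = 12:00 Meseth.

12:00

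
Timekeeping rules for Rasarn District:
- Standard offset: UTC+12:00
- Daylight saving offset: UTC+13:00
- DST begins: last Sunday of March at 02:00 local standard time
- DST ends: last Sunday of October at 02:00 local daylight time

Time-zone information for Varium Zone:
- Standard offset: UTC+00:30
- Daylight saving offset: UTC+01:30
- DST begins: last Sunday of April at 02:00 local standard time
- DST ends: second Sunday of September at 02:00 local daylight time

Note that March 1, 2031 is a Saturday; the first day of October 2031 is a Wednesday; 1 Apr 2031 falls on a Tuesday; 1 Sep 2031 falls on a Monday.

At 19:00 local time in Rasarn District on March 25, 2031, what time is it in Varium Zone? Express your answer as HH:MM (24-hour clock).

07:30

1 March 2031 is a Saturday, so Sundays fall on 2, 9, 16, 23, 30; the last is March 30.
1 October 2031 is a Wednesday, so Sundays fall on 5, 12, 19, 26; the last is October 26.
Daylight saving runs 30 March – 26 October; March 25, 2031 is outside that window, so Rasarn District is on standard time at UTC+12:00.
19:00 Rasarn District − 12h = 07:00 UTC.
1 April 2031 is a Tuesday, so Sundays fall on 6, 13, 20, 27; the last is April 27.
1 September 2031 is a Monday, so the first Sunday is September 7 and the second is September 14.
At the standard offset (UTC+00:30), 07:00 UTC + 0h30m = 07:30 Varium Zone standard time.
The standard-time date in Varium Zone, March 25, 2031, is outside the daylight-saving period (27 April – 14 September), so Varium Zone is on standard time, UTC+00:30.
07:00 UTC + 0h30m = 07:30 Varium Zone.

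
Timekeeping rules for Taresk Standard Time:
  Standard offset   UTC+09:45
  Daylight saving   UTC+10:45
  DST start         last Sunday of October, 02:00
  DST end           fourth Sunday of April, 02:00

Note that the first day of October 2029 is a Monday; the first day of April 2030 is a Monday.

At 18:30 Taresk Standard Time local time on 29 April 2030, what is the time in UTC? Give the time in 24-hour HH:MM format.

1 October 2029 is a Monday, so Sundays fall on 7, 14, 21, 28; the last is October 28.
1 April 2030 is a Monday, so the first Sunday is April 7 and the fourth is April 28.
Daylight saving runs 28 October 2029 – 28 April 2030; 29 April 2030 is outside that window, so Taresk Standard Time is on standard time at UTC+09:45.
18:30 local − 9h45m = 08:45 UTC.

08:45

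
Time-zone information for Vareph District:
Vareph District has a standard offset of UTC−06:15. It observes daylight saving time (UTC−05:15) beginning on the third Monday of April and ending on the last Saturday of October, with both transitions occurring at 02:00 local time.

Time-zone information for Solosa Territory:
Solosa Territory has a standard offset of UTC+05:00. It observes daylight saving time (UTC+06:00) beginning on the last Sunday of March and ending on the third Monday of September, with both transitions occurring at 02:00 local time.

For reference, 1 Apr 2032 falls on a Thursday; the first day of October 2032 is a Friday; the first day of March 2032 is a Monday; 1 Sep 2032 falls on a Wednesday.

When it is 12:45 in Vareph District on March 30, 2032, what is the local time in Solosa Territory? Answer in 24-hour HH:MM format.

1 April 2032 is a Thursday, so the first Monday is April 5 and the third is April 19.
1 October 2032 is a Friday, so Saturdays fall on 2, 9, 16, 23, 30; the last is October 30.
March 30, 2032 is outside the daylight-saving period (19 April – 30 October), so Vareph District is on standard time, UTC−06:15.
12:45 Vareph District + 6h15m = 19:00 UTC.
1 March 2032 is a Monday, so Sundays fall on 7, 14, 21, 28; the last is March 28.
1 September 2032 is a Wednesday, so the first Monday is September 6 and the third is September 20.
At the standard offset (UTC+05:00), 19:00 UTC + 5h = 00:00 Solosa Territory standard time (rolling into the next day, 31 March 2032).
Daylight saving runs 28 March – 20 September; the standard-time date in Solosa Territory, March 31, 2032, is inside that window, so Solosa Territory is at UTC+06:00.
19:00 UTC + 6h = 01:00 Solosa Territory (rolling into the next day, 31 March 2032).

01:00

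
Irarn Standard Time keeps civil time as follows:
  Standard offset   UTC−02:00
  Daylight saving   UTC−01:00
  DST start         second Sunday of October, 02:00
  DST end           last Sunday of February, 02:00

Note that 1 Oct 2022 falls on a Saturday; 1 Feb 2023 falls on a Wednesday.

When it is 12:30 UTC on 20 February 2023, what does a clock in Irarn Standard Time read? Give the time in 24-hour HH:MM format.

11:30

1 October 2022 is a Saturday, so the first Sunday is October 2 and the second is October 9.
1 February 2023 is a Wednesday, so Sundays fall on 5, 12, 19, 26; the last is February 26.
At the standard offset (UTC−02:00), 12:30 UTC − 2h = 10:30 Irarn Standard Time standard time.
The standard-time date in Irarn Standard Time, 20 February 2023, falls between 9 October 2022 and 26 February 2023, so daylight saving is in effect and Irarn Standard Time is at UTC−01:00.
12:30 UTC − 1h = 11:30 local.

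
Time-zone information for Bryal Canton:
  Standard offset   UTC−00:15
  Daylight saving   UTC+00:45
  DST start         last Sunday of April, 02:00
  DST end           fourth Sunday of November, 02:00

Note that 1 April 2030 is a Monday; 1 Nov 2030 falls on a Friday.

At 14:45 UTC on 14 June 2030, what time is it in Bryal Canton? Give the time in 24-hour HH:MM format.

1 April 2030 is a Monday, so Sundays fall on 7, 14, 21, 28; the last is April 28.
1 November 2030 is a Friday, so the first Sunday is November 3 and the fourth is November 24.
At the standard offset (UTC−00:15), 14:45 UTC − 0h15m = 14:30 Bryal Canton standard time.
The standard-time date in Bryal Canton, 14 June 2030, falls between 28 April and 24 November, so daylight saving is in effect and Bryal Canton is at UTC+00:45.
14:45 UTC + 0h45m = 15:30 local.

15:30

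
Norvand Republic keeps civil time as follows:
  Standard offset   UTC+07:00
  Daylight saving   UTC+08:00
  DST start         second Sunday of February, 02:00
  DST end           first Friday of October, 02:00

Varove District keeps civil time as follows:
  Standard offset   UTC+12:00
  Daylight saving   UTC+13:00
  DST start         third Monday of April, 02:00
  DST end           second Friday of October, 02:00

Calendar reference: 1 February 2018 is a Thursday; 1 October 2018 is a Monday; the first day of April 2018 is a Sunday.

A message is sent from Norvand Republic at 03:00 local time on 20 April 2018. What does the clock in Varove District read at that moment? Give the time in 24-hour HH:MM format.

08:00

1 February 2018 is a Thursday, so the first Sunday is February 4 and the second is February 11.
1 October 2018 is a Monday, so the first Friday is October 5.
20 April 2018 falls between 11 February and 5 October, so daylight saving is in effect and Norvand Republic is at UTC+08:00.
03:00 Norvand Republic − 8h = 19:00 UTC (rolling into the previous day, 19 April 2018).
1 April 2018 is a Sunday, so the first Monday is April 2 and the third is April 16.
1 October 2018 is a Monday, so the first Friday is October 5 and the second is October 12.
At the standard offset (UTC+12:00), 19:00 UTC + 12h = 07:00 Varove District standard time (rolling into the next day, 20 April 2018).
The standard-time date in Varove District, 20 April 2018, lies within the daylight-saving period (16 April – 12 October), so Varove District is on daylight time, UTC+13:00.
19:00 UTC + 13h = 08:00 Varove District (rolling into the next day, 20 April 2018).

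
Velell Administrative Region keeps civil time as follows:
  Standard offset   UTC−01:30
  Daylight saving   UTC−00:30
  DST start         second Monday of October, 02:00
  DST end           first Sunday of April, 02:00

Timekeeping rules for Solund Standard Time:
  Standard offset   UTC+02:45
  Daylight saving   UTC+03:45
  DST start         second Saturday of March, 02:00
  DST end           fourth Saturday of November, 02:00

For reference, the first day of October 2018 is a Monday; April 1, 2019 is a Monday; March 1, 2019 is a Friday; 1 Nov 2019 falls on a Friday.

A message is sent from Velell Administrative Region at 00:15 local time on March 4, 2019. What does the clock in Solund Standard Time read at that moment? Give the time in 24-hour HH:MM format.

1 October 2018 is a Monday, so the first Monday is October 1 and the second is October 8.
1 April 2019 is a Monday, so the first Sunday is April 7.
March 4, 2019 lies within the daylight-saving period (8 October 2018 – 7 April 2019), so Velell Administrative Region is on daylight time, UTC−00:30.
00:15 Velell Administrative Region + 0h30m = 00:45 UTC.
1 March 2019 is a Friday, so the first Saturday is March 2 and the second is March 9.
1 November 2019 is a Friday, so the first Saturday is November 2 and the fourth is November 23.
At the standard offset (UTC+02:45), 00:45 UTC + 2h45m = 03:30 Solund Standard Time standard time.
The standard-time date in Solund Standard Time, March 4, 2019, does not fall between 9 March and 23 November, so daylight saving is not in effect and Solund Standard Time is at UTC+02:45.
00:45 UTC + 2h45m = 03:30 Solund Standard Time.

03:30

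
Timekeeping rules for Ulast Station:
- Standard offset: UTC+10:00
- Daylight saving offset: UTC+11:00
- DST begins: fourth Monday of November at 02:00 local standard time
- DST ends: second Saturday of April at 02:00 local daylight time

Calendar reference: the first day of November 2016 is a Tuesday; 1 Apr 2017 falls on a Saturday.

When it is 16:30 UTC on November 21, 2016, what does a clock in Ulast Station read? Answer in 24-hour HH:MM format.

02:30

1 November 2016 is a Tuesday, so the first Monday is November 7 and the fourth is November 28.
1 April 2017 is a Saturday, so the first Saturday is April 1 and the second is April 8.
At the standard offset (UTC+10:00), 16:30 UTC + 10h = 02:30 Ulast Station standard time (rolling into the next day, 22 November 2016).
The standard-time date in Ulast Station, November 22, 2016, is outside the daylight-saving period (28 November 2016 – 8 April 2017), so Ulast Station is on standard time, UTC+10:00.
16:30 UTC + 10h = 02:30 local (rolling into the next day, 22 November 2016).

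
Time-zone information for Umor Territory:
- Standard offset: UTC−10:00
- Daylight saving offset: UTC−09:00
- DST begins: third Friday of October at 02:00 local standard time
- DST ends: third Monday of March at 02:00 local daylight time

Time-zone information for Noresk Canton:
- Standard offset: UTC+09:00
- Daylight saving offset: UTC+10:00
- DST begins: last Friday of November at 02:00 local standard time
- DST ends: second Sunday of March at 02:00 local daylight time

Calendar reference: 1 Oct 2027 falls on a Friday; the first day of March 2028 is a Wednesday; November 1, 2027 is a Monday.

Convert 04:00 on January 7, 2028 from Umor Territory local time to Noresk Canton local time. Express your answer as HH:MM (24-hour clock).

1 October 2027 is a Friday, so the first Friday is October 1 and the third is October 15.
1 March 2028 is a Wednesday, so the first Monday is March 6 and the third is March 20.
January 7, 2028 falls between 15 October 2027 and 20 March 2028, so daylight saving is in effect and Umor Territory is at UTC−09:00.
04:00 Umor Territory + 9h = 13:00 UTC.
1 November 2027 is a Monday, so Fridays fall on 5, 12, 19, 26; the last is November 26.
1 March 2028 is a Wednesday, so the first Sunday is March 5 and the second is March 12.
At the standard offset (UTC+09:00), 13:00 UTC + 9h = 22:00 Noresk Canton standard time.
The standard-time date in Noresk Canton, January 7, 2028, falls between 26 November 2027 and 12 March 2028, so daylight saving is in effect and Noresk Canton is at UTC+10:00.
13:00 UTC + 10h = 23:00 Noresk Canton.

23:00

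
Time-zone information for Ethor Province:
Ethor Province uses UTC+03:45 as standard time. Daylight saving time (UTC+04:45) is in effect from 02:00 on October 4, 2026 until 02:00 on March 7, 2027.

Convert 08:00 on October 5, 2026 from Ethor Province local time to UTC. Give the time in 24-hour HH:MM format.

October 5, 2026 falls between 4 October 2026 and 7 March 2027, so daylight saving is in effect and Ethor Province is at UTC+04:45.
08:00 local − 4h45m = 03:15 UTC.

03:15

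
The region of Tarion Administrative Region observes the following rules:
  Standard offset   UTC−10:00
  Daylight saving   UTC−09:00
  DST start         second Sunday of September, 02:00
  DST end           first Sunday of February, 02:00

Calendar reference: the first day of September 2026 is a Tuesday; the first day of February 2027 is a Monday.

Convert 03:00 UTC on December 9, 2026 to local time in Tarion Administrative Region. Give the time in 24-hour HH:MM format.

1 September 2026 is a Tuesday, so the first Sunday is September 6 and the second is September 13.
1 February 2027 is a Monday, so the first Sunday is February 7.
At the standard offset (UTC−10:00), 03:00 UTC − 10h = 17:00 Tarion Administrative Region standard time (rolling into the previous day, 8 December 2026).
The standard-time date in Tarion Administrative Region, December 8, 2026, lies within the daylight-saving period (13 September 2026 – 7 February 2027), so Tarion Administrative Region is on daylight time, UTC−09:00.
03:00 UTC − 9h = 18:00 local (rolling into the previous day, 8 December 2026).

18:00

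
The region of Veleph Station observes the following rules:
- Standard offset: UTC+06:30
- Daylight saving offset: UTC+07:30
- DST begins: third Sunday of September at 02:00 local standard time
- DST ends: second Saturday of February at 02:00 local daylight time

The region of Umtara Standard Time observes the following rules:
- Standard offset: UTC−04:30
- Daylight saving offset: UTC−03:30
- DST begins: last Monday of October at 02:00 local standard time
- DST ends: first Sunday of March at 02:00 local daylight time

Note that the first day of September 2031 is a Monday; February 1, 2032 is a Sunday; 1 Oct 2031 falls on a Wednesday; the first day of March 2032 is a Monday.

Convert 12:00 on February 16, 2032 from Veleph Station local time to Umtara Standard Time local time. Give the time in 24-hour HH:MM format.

1 September 2031 is a Monday, so the first Sunday is September 7 and the third is September 21.
1 February 2032 is a Sunday, so the first Saturday is February 7 and the second is February 14.
February 16, 2032 is outside the daylight-saving period (21 September 2031 – 14 February 2032), so Veleph Station is on standard time, UTC+06:30.
12:00 Veleph Station − 6h30m = 05:30 UTC.
1 October 2031 is a Wednesday, so Mondays fall on 6, 13, 20, 27; the last is October 27.
1 March 2032 is a Monday, so the first Sunday is March 7.
At the standard offset (UTC−04:30), 05:30 UTC − 4h30m = 01:00 Umtara Standard Time standard time.
The standard-time date in Umtara Standard Time, February 16, 2032, lies within the daylight-saving period (27 October 2031 – 7 March 2032), so Umtara Standard Time is on daylight time, UTC−03:30.
05:30 UTC − 3h30m = 02:00 Umtara Standard Time.

02:00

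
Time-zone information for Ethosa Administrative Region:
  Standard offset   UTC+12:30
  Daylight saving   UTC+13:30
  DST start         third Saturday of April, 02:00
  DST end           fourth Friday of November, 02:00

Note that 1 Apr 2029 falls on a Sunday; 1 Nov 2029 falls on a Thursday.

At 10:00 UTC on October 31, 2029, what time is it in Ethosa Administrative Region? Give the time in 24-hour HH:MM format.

23:30

1 April 2029 is a Sunday, so the first Saturday is April 7 and the third is April 21.
1 November 2029 is a Thursday, so the first Friday is November 2 and the fourth is November 23.
At the standard offset (UTC+12:30), 10:00 UTC + 12h30m = 22:30 Ethosa Administrative Region standard time.
The standard-time date in Ethosa Administrative Region, October 31, 2029, falls between 21 April and 23 November, so daylight saving is in effect and Ethosa Administrative Region is at UTC+13:30.
10:00 UTC + 13h30m = 23:30 local.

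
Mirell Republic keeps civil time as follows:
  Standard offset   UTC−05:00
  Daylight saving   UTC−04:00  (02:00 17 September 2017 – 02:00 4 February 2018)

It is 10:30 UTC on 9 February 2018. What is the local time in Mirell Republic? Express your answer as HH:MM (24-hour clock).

05:30

At the standard offset (UTC−05:00), 10:30 UTC − 5h = 05:30 Mirell Republic standard time.
Daylight saving runs 17 September 2017 – 4 February 2018; the standard-time date in Mirell Republic, 9 February 2018, is outside that window, so Mirell Republic is on standard time at UTC−05:00.
10:30 UTC − 5h = 05:30 local.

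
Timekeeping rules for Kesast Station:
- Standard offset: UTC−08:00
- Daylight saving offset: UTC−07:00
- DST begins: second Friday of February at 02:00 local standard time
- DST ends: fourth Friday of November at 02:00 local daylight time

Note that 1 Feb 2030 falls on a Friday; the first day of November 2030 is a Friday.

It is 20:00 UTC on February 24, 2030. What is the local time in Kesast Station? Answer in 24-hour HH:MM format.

1 February 2030 is a Friday, so the first Friday is February 1 and the second is February 8.
1 November 2030 is a Friday, so the first Friday is November 1 and the fourth is November 22.
At the standard offset (UTC−08:00), 20:00 UTC − 8h = 12:00 Kesast Station standard time.
Daylight saving runs 8 February – 22 November; the standard-time date in Kesast Station, February 24, 2030, is inside that window, so Kesast Station is at UTC−07:00.
20:00 UTC − 7h = 13:00 local.

13:00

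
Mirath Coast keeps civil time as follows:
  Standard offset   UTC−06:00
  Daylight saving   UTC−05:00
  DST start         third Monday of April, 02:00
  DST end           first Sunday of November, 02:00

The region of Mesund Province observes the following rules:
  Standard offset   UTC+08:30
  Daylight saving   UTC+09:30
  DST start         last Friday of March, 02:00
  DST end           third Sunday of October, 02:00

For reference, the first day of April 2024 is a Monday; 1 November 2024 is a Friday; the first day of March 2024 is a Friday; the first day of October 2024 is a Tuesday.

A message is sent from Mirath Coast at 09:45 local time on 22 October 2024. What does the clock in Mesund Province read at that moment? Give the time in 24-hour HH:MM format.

1 April 2024 is a Monday, so the first Monday is April 1 and the third is April 15.
1 November 2024 is a Friday, so the first Sunday is November 3.
22 October 2024 falls between 15 April and 3 November, so daylight saving is in effect and Mirath Coast is at UTC−05:00.
09:45 Mirath Coast + 5h = 14:45 UTC.
1 March 2024 is a Friday, so Fridays fall on 1, 8, 15, 22, 29; the last is March 29.
1 October 2024 is a Tuesday, so the first Sunday is October 6 and the third is October 20.
At the standard offset (UTC+08:30), 14:45 UTC + 8h30m = 23:15 Mesund Province standard time.
The standard-time date in Mesund Province, 22 October 2024, is outside the daylight-saving period (29 March – 20 October), so Mesund Province is on standard time, UTC+08:30.
14:45 UTC + 8h30m = 23:15 Mesund Province.

23:15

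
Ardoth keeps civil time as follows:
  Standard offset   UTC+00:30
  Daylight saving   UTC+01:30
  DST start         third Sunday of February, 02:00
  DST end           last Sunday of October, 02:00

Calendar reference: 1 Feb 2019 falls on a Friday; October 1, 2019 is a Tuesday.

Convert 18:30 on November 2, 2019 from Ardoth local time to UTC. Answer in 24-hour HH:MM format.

1 February 2019 is a Friday, so the first Sunday is February 3 and the third is February 17.
1 October 2019 is a Tuesday, so Sundays fall on 6, 13, 20, 27; the last is October 27.
November 2, 2019 does not fall between 17 February and 27 October, so daylight saving is not in effect and Ardoth is at UTC+00:30.
18:30 local − 0h30m = 18:00 UTC.

18:00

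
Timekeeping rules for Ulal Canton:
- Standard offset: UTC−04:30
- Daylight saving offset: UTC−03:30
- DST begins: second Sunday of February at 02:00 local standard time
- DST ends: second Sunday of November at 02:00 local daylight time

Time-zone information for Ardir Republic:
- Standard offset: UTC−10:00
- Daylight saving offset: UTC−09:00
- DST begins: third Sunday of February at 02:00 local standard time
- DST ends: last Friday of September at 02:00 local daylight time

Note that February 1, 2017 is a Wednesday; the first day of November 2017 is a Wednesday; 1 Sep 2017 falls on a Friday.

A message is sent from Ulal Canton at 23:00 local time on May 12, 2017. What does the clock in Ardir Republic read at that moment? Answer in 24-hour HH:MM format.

1 February 2017 is a Wednesday, so the first Sunday is February 5 and the second is February 12.
1 November 2017 is a Wednesday, so the first Sunday is November 5 and the second is November 12.
May 12, 2017 falls between 12 February and 12 November, so daylight saving is in effect and Ulal Canton is at UTC−03:30.
23:00 Ulal Canton + 3h30m = 02:30 UTC (rolling into the next day, 13 May 2017).
1 February 2017 is a Wednesday, so the first Sunday is February 5 and the third is February 19.
1 September 2017 is a Friday, so Fridays fall on 1, 8, 15, 22, 29; the last is September 29.
At the standard offset (UTC−10:00), 02:30 UTC − 10h = 16:30 Ardir Republic standard time (rolling into the previous day, 12 May 2017).
Daylight saving runs 19 February – 29 September; the standard-time date in Ardir Republic, May 12, 2017, is inside that window, so Ardir Republic is at UTC−09:00.
02:30 UTC − 9h = 17:30 Ardir Republic (rolling into the previous day, 12 May 2017).

17:30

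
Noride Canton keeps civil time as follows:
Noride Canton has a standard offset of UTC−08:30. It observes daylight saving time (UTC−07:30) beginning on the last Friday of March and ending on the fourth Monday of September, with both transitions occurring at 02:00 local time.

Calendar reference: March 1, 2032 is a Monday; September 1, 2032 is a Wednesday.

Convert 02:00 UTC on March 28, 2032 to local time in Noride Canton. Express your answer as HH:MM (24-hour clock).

18:30

1 March 2032 is a Monday, so Fridays fall on 5, 12, 19, 26; the last is March 26.
1 September 2032 is a Wednesday, so the first Monday is September 6 and the fourth is September 27.
At the standard offset (UTC−08:30), 02:00 UTC − 8h30m = 17:30 Noride Canton standard time (rolling into the previous day, 27 March 2032).
The standard-time date in Noride Canton, March 27, 2032, falls between 26 March and 27 September, so daylight saving is in effect and Noride Canton is at UTC−07:30.
02:00 UTC − 7h30m = 18:30 local (rolling into the previous day, 27 March 2032).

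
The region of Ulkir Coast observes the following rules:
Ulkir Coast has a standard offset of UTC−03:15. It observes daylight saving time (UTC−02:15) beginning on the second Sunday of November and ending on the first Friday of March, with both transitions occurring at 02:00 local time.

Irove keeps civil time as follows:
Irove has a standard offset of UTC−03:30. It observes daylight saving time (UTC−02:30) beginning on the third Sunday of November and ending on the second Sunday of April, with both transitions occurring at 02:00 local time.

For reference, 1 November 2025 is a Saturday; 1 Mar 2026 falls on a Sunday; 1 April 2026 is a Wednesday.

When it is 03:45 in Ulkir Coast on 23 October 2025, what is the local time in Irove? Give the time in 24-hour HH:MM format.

1 November 2025 is a Saturday, so the first Sunday is November 2 and the second is November 9.
1 March 2026 is a Sunday, so the first Friday is March 6.
23 October 2025 is outside the daylight-saving period (9 November 2025 – 6 March 2026), so Ulkir Coast is on standard time, UTC−03:15.
03:45 Ulkir Coast + 3h15m = 07:00 UTC.
1 November 2025 is a Saturday, so the first Sunday is November 2 and the third is November 16.
1 April 2026 is a Wednesday, so the first Sunday is April 5 and the second is April 12.
At the standard offset (UTC−03:30), 07:00 UTC − 3h30m = 03:30 Irove standard time.
The standard-time date in Irove, 23 October 2025, does not fall between 16 November 2025 and 12 April 2026, so daylight saving is not in effect and Irove is at UTC−03:30.
07:00 UTC − 3h30m = 03:30 Irove.

03:30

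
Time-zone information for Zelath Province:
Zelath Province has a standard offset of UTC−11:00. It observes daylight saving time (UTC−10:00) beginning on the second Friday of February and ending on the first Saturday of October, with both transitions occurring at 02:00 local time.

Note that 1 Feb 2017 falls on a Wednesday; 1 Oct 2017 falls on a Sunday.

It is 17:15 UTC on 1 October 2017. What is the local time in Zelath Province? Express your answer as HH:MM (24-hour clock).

07:15

1 February 2017 is a Wednesday, so the first Friday is February 3 and the second is February 10.
1 October 2017 is a Sunday, so the first Saturday is October 7.
At the standard offset (UTC−11:00), 17:15 UTC − 11h = 06:15 Zelath Province standard time.
Daylight saving runs 10 February – 7 October; the standard-time date in Zelath Province, 1 October 2017, is inside that window, so Zelath Province is at UTC−10:00.
17:15 UTC − 10h = 07:15 local.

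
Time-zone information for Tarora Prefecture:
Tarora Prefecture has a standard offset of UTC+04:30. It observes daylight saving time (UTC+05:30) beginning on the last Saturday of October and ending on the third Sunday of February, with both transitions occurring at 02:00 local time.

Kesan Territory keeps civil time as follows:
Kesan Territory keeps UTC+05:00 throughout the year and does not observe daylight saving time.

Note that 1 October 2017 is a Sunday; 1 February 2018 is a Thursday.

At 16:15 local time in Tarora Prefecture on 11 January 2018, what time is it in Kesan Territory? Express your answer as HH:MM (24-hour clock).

1 October 2017 is a Sunday, so Saturdays fall on 7, 14, 21, 28; the last is October 28.
1 February 2018 is a Thursday, so the first Sunday is February 4 and the third is February 18.
11 January 2018 lies within the daylight-saving period (28 October 2017 – 18 February 2018), so Tarora Prefecture is on daylight time, UTC+05:30.
16:15 Tarora Prefecture − 5h30m = 10:45 UTC.
Kesan Territory has no daylight saving, so its offset is UTC+05:00 year-round.
10:45 UTC + 5h = 15:45 Kesan Territory.

15:45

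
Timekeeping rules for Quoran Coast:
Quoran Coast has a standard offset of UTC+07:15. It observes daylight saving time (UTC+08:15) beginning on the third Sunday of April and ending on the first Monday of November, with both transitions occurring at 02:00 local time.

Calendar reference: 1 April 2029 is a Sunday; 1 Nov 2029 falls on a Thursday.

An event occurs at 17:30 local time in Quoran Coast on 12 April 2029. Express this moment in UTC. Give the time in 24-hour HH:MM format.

1 April 2029 is a Sunday, so the first Sunday is April 1 and the third is April 15.
1 November 2029 is a Thursday, so the first Monday is November 5.
12 April 2029 is outside the daylight-saving period (15 April – 5 November), so Quoran Coast is on standard time, UTC+07:15.
17:30 local − 7h15m = 10:15 UTC.

10:15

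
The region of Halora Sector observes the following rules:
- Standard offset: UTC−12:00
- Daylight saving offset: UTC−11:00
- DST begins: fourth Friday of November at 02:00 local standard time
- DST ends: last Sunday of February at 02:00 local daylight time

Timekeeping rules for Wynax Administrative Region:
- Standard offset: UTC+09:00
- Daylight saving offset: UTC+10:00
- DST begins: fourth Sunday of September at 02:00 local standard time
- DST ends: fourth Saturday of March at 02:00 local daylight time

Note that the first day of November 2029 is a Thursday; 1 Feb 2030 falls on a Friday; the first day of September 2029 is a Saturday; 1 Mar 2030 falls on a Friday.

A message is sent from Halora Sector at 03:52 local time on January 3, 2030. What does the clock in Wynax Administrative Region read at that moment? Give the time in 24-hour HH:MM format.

1 November 2029 is a Thursday, so the first Friday is November 2 and the fourth is November 23.
1 February 2030 is a Friday, so Sundays fall on 3, 10, 17, 24; the last is February 24.
Daylight saving runs 23 November 2029 – 24 February 2030; January 3, 2030 is inside that window, so Halora Sector is at UTC−11:00.
03:52 Halora Sector + 11h = 14:52 UTC.
1 September 2029 is a Saturday, so the first Sunday is September 2 and the fourth is September 23.
1 March 2030 is a Friday, so the first Saturday is March 2 and the fourth is March 23.
At the standard offset (UTC+09:00), 14:52 UTC + 9h = 23:52 Wynax Administrative Region standard time.
The standard-time date in Wynax Administrative Region, January 3, 2030, falls between 23 September 2029 and 23 March 2030, so daylight saving is in effect and Wynax Administrative Region is at UTC+10:00.
14:52 UTC + 10h = 00:52 Wynax Administrative Region (rolling into the next day, 4 January 2030).

00:52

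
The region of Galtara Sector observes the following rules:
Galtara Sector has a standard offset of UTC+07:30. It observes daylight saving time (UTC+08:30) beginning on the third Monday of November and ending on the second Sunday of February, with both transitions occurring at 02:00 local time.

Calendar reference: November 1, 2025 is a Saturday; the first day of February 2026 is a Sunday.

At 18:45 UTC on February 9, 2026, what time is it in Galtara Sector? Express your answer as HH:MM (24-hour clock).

02:15

1 November 2025 is a Saturday, so the first Monday is November 3 and the third is November 17.
1 February 2026 is a Sunday, so the first Sunday is February 1 and the second is February 8.
At the standard offset (UTC+07:30), 18:45 UTC + 7h30m = 02:15 Galtara Sector standard time (rolling into the next day, 10 February 2026).
Daylight saving runs 17 November 2025 – 8 February 2026; the standard-time date in Galtara Sector, February 10, 2026, is outside that window, so Galtara Sector is on standard time at UTC+07:30.
18:45 UTC + 7h30m = 02:15 local (rolling into the next day, 10 February 2026).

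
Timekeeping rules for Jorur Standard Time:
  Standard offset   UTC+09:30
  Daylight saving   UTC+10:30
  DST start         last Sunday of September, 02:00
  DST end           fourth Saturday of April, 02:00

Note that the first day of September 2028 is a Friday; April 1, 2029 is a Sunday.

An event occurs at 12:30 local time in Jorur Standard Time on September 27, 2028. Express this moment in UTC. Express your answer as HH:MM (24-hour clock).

1 September 2028 is a Friday, so Sundays fall on 3, 10, 17, 24; the last is September 24.
1 April 2029 is a Sunday, so the first Saturday is April 7 and the fourth is April 28.
September 27, 2028 falls between 24 September 2028 and 28 April 2029, so daylight saving is in effect and Jorur Standard Time is at UTC+10:30.
12:30 local − 10h30m = 02:00 UTC.

02:00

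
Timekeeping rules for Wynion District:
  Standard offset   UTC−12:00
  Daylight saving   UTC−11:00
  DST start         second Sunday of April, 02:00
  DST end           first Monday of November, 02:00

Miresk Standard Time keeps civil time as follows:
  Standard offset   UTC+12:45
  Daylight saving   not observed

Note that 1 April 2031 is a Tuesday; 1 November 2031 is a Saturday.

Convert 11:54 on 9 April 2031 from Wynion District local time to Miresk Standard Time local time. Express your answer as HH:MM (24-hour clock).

1 April 2031 is a Tuesday, so the first Sunday is April 6 and the second is April 13.
1 November 2031 is a Saturday, so the first Monday is November 3.
9 April 2031 does not fall between 13 April and 3 November, so daylight saving is not in effect and Wynion District is at UTC−12:00.
11:54 Wynion District + 12h = 23:54 UTC.
Miresk Standard Time stays on UTC+12:45 all year.
23:54 UTC + 12h45m = 12:39 Miresk Standard Time (rolling into the next day, 10 April 2031).

12:39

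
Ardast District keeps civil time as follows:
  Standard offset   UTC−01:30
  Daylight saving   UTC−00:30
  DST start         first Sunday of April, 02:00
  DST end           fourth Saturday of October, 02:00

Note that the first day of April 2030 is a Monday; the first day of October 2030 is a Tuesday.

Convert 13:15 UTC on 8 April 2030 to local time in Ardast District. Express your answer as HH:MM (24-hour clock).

1 April 2030 is a Monday, so the first Sunday is April 7.
1 October 2030 is a Tuesday, so the first Saturday is October 5 and the fourth is October 26.
At the standard offset (UTC−01:30), 13:15 UTC − 1h30m = 11:45 Ardast District standard time.
The standard-time date in Ardast District, 8 April 2030, lies within the daylight-saving period (7 April – 26 October), so Ardast District is on daylight time, UTC−00:30.
13:15 UTC − 0h30m = 12:45 local.

12:45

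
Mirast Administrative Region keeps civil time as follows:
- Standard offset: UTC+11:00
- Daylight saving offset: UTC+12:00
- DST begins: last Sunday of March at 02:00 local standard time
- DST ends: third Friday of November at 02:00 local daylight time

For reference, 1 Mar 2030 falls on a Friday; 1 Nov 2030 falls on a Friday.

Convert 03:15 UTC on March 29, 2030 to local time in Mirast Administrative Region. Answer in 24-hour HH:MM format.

1 March 2030 is a Friday, so Sundays fall on 3, 10, 17, 24, 31; the last is March 31.
1 November 2030 is a Friday, so the first Friday is November 1 and the third is November 15.
At the standard offset (UTC+11:00), 03:15 UTC + 11h = 14:15 Mirast Administrative Region standard time.
The standard-time date in Mirast Administrative Region, March 29, 2030, does not fall between 31 March and 15 November, so daylight saving is not in effect and Mirast Administrative Region is at UTC+11:00.
03:15 UTC + 11h = 14:15 local.

14:15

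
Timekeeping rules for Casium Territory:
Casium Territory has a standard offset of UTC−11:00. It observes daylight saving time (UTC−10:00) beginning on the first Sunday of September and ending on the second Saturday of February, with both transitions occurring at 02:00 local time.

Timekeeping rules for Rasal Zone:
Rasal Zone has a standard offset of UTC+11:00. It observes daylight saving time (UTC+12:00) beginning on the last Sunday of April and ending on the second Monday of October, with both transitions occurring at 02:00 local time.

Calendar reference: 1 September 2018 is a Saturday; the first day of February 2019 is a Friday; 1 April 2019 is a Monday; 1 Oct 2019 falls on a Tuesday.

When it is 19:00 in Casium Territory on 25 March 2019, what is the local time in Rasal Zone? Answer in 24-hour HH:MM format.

17:00

1 September 2018 is a Saturday, so the first Sunday is September 2.
1 February 2019 is a Friday, so the first Saturday is February 2 and the second is February 9.
25 March 2019 is outside the daylight-saving period (2 September 2018 – 9 February 2019), so Casium Territory is on standard time, UTC−11:00.
19:00 Casium Territory + 11h = 06:00 UTC (rolling into the next day, 26 March 2019).
1 April 2019 is a Monday, so Sundays fall on 7, 14, 21, 28; the last is April 28.
1 October 2019 is a Tuesday, so the first Monday is October 7 and the second is October 14.
At the standard offset (UTC+11:00), 06:00 UTC + 11h = 17:00 Rasal Zone standard time.
The standard-time date in Rasal Zone, 26 March 2019, is outside the daylight-saving period (28 April – 14 October), so Rasal Zone is on standard time, UTC+11:00.
06:00 UTC + 11h = 17:00 Rasal Zone.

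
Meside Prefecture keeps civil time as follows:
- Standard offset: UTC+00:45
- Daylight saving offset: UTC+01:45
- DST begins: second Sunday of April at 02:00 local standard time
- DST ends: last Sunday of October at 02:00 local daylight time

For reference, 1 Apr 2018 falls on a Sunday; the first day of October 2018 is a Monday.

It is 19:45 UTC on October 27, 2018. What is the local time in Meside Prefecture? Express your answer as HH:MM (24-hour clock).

1 April 2018 is a Sunday, so the first Sunday is April 1 and the second is April 8.
1 October 2018 is a Monday, so Sundays fall on 7, 14, 21, 28; the last is October 28.
At the standard offset (UTC+00:45), 19:45 UTC + 0h45m = 20:30 Meside Prefecture standard time.
Daylight saving runs 8 April – 28 October; the standard-time date in Meside Prefecture, October 27, 2018, is inside that window, so Meside Prefecture is at UTC+01:45.
19:45 UTC + 1h45m = 21:30 local.

21:30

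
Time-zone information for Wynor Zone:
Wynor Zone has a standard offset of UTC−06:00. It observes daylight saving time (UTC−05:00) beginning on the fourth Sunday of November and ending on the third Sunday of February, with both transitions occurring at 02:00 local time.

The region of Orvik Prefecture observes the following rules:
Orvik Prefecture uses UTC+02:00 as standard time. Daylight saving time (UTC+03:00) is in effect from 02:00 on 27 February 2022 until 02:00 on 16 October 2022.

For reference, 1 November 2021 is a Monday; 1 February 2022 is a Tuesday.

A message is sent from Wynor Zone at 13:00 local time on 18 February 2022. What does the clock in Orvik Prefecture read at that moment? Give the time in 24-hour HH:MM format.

1 November 2021 is a Monday, so the first Sunday is November 7 and the fourth is November 28.
1 February 2022 is a Tuesday, so the first Sunday is February 6 and the third is February 20.
18 February 2022 falls between 28 November 2021 and 20 February 2022, so daylight saving is in effect and Wynor Zone is at UTC−05:00.
13:00 Wynor Zone + 5h = 18:00 UTC.
At the standard offset (UTC+02:00), 18:00 UTC + 2h = 20:00 Orvik Prefecture standard time.
The standard-time date in Orvik Prefecture, 18 February 2022, is outside the daylight-saving period (27 February – 16 October), so Orvik Prefecture is on standard time, UTC+02:00.
18:00 UTC + 2h = 20:00 Orvik Prefecture.

20:00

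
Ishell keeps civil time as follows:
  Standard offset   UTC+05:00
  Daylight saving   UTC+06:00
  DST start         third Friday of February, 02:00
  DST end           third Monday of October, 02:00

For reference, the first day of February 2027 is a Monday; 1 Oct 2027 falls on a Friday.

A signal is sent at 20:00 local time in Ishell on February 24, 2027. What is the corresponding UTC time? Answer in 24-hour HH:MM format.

14:00

1 February 2027 is a Monday, so the first Friday is February 5 and the third is February 19.
1 October 2027 is a Friday, so the first Monday is October 4 and the third is October 18.
February 24, 2027 falls between 19 February and 18 October, so daylight saving is in effect and Ishell is at UTC+06:00.
20:00 local − 6h = 14:00 UTC.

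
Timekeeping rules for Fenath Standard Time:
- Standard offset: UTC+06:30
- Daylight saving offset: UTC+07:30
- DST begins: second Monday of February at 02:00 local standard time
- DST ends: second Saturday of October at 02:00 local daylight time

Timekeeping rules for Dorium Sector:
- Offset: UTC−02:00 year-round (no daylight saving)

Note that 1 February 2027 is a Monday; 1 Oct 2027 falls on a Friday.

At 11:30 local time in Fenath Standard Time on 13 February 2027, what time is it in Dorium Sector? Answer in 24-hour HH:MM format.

1 February 2027 is a Monday, so the first Monday is February 1 and the second is February 8.
1 October 2027 is a Friday, so the first Saturday is October 2 and the second is October 9.
13 February 2027 lies within the daylight-saving period (8 February – 9 October), so Fenath Standard Time is on daylight time, UTC+07:30.
11:30 Fenath Standard Time − 7h30m = 04:00 UTC.
Dorium Sector stays on UTC−02:00 all year.
04:00 UTC − 2h = 02:00 Dorium Sector.

02:00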